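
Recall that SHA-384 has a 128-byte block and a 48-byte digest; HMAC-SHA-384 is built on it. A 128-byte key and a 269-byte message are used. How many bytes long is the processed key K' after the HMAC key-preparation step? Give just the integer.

Key is 128 ≤ 128 bytes, zero-padded: |K'| = 128.

128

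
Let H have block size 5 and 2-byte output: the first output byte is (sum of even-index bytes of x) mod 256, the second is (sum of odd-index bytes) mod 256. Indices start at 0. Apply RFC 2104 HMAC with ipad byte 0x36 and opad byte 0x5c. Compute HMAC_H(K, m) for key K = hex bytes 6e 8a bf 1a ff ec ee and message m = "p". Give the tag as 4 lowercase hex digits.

Key hex bytes 6e 8a bf 1a ff ec ee is 7 bytes > B = 5, so hash it first: H(key) = 1a 90, then zero-pad to 5 bytes: K' = 1a 90 00 00 00.
K' ⊕ ipad = 2c a6 36 36 36.  K' ⊕ opad = 46 cc 5c 5c 5c.
Inner input = (K'⊕ipad) ∥ m = 2c a6 36 36 36 ∥ 70.
Inner hash: even-index sum = 152 mod 256 = 152; odd-index sum = 332 mod 256 = 76 → 98 4c.
Outer input = (K'⊕opad) ∥ inner = 46 cc 5c 5c 5c ∥ 98 4c.
Outer hash (tag): even-index sum = 330 mod 256 = 74; odd-index sum = 448 mod 256 = 192 → 4a c0.

4ac0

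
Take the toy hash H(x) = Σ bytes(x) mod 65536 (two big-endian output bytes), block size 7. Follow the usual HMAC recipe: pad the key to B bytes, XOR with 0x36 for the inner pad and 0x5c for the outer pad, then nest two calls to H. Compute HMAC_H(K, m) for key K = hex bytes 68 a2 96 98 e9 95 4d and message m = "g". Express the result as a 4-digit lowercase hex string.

04f7

Key hex bytes 68 a2 96 98 e9 95 4d is exactly B = 7 bytes: K' = 68 a2 96 98 e9 95 4d.
K' ⊕ ipad = 5e 94 a0 ae df a3 7b.  K' ⊕ opad = 34 fe ca c4 b5 c9 11.
Inner input = (K'⊕ipad) ∥ m = 5e 94 a0 ae df a3 7b ∥ 67.
Inner hash: sum = 94+148+160+174+223+163+123+103 = 1188 → 04 a4.
Outer input = (K'⊕opad) ∥ inner = 34 fe ca c4 b5 c9 11 ∥ 04 a4.
Outer hash (tag): sum = 52+254+202+196+181+201+17+4+164 = 1271 → 04 f7.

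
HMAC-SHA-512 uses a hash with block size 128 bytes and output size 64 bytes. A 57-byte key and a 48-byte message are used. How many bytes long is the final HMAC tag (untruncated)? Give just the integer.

The tag is one SHA-512 digest: 64 bytes.

64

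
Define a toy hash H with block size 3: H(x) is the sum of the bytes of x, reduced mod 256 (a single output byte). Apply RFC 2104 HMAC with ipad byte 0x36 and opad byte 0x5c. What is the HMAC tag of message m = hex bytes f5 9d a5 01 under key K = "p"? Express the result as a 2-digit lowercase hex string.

Key "p" = 70 is 1 byte ≤ B = 3; zero-pad to 3 bytes: K' = 70 00 00.
K' ⊕ ipad = 46 36 36.  K' ⊕ opad = 2c 5c 5c.
Inner input = (K'⊕ipad) ∥ m = 46 36 36 ∥ f5 9d a5 01.
Inner hash: sum = 70+54+54+245+157+165+1 = 746; mod 256 = 234 → ea.
Outer input = (K'⊕opad) ∥ inner = 2c 5c 5c ∥ ea.
Outer hash (tag): sum = 44+92+92+234 = 462; mod 256 = 206 → ce.

ce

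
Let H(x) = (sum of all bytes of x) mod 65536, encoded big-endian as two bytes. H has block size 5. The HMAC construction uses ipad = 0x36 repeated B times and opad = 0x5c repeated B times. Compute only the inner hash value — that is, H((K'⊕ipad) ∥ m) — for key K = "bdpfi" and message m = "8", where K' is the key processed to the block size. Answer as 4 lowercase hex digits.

Key "bdpfi" = 62 64 70 66 69 is exactly B = 5 bytes: K' = 62 64 70 66 69.
K' ⊕ ipad = 54 52 46 50 5f.
Inner input = 54 52 46 50 5f ∥ 38.
Inner hash: sum = 84+82+70+80+95+56 = 467 → 01 d3.

01d3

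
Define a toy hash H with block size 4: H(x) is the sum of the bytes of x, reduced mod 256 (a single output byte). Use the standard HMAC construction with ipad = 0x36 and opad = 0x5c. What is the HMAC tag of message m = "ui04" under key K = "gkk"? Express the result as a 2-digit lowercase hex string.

88

Key "gkk" = 67 6b 6b is 3 bytes ≤ B = 4; zero-pad to 4 bytes: K' = 67 6b 6b 00.
K' ⊕ ipad = 51 5d 5d 36.  K' ⊕ opad = 3b 37 37 5c.
Inner input = (K'⊕ipad) ∥ m = 51 5d 5d 36 ∥ 75 69 30 34.
Inner hash: sum = 81+93+93+54+117+105+48+52 = 643; mod 256 = 131 → 83.
Outer input = (K'⊕opad) ∥ inner = 3b 37 37 5c ∥ 83.
Outer hash (tag): sum = 59+55+55+92+131 = 392; mod 256 = 136 → 88.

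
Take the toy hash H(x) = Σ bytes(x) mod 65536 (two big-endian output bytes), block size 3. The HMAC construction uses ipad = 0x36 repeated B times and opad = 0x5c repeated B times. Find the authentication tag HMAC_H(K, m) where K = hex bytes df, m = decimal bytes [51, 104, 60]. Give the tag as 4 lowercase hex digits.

0169

Key hex bytes df is 1 byte ≤ B = 3; zero-pad to 3 bytes: K' = df 00 00.
K' ⊕ ipad = e9 36 36.  K' ⊕ opad = 83 5c 5c.
Inner input = (K'⊕ipad) ∥ m = e9 36 36 ∥ 33 68 3c.
Inner hash: sum = 233+54+54+51+104+60 = 556 → 02 2c.
Outer input = (K'⊕opad) ∥ inner = 83 5c 5c ∥ 02 2c.
Outer hash (tag): sum = 131+92+92+2+44 = 361 → 01 69.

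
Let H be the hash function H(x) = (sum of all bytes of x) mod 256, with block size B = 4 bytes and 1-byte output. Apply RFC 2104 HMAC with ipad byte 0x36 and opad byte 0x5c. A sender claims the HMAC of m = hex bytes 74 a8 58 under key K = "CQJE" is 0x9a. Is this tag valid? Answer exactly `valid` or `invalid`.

Key "CQJE" = 43 51 4a 45 is exactly B = 4 bytes: K' = 43 51 4a 45.
K' ⊕ ipad = 75 67 7c 73; K' ⊕ opad = 1f 0d 16 19.
Inner hash: sum = 117+103+124+115+116+168+88 = 831; mod 256 = 63 → 3f.
Outer hash (recomputed tag): sum = 31+13+22+25+63 = 154 → 9a.
Recomputed tag = 9a; claimed = 9a → match.

valid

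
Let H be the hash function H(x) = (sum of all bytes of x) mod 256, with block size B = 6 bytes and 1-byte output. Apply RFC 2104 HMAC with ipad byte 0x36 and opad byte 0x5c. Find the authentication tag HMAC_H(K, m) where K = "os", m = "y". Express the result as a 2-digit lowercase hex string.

Key "os" = 6f 73 is 2 bytes ≤ B = 6; zero-pad to 6 bytes: K' = 6f 73 00 00 00 00.
K' ⊕ ipad = 59 45 36 36 36 36.  K' ⊕ opad = 33 2f 5c 5c 5c 5c.
Inner input = (K'⊕ipad) ∥ m = 59 45 36 36 36 36 ∥ 79.
Inner hash: sum = 89+69+54+54+54+54+121 = 495; mod 256 = 239 → ef.
Outer input = (K'⊕opad) ∥ inner = 33 2f 5c 5c 5c 5c ∥ ef.
Outer hash (tag): sum = 51+47+92+92+92+92+239 = 705; mod 256 = 193 → c1.

c1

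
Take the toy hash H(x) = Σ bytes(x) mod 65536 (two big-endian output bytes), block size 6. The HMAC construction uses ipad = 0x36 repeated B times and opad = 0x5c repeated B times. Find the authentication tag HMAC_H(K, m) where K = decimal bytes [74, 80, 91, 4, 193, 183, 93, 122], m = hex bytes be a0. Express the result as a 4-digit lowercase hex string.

Key decimal bytes [74, 80, 91, 4, 193, 183, 93, 122] = 4a 50 5b 04 c1 b7 5d 7a is 8 bytes > B = 6, so hash it first: H(key) = 03 48, then zero-pad to 6 bytes: K' = 03 48 00 00 00 00.
K' ⊕ ipad = 35 7e 36 36 36 36.  K' ⊕ opad = 5f 14 5c 5c 5c 5c.
Inner input = (K'⊕ipad) ∥ m = 35 7e 36 36 36 36 ∥ be a0.
Inner hash: sum = 53+126+54+54+54+54+190+160 = 745 → 02 e9.
Outer input = (K'⊕opad) ∥ inner = 5f 14 5c 5c 5c 5c ∥ 02 e9.
Outer hash (tag): sum = 95+20+92+92+92+92+2+233 = 718 → 02 ce.

02ce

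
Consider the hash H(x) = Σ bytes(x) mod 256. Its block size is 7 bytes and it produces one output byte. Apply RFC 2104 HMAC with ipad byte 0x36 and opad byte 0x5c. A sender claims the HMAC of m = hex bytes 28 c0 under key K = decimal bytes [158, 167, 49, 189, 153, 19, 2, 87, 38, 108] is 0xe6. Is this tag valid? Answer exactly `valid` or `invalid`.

Key decimal bytes [158, 167, 49, 189, 153, 19, 2, 87, 38, 108] = 9e a7 31 bd 99 13 02 57 26 6c is 10 bytes > B = 7, so hash it first: H(key) = ca, then zero-pad to 7 bytes: K' = ca 00 00 00 00 00 00.
K' ⊕ ipad = fc 36 36 36 36 36 36; K' ⊕ opad = 96 5c 5c 5c 5c 5c 5c.
Inner hash: sum = 252+54+54+54+54+54+54+40+192 = 808; mod 256 = 40 → 28.
Outer hash (recomputed tag): sum = 150+92+92+92+92+92+92+40 = 742; mod 256 = 230 → e6.
Recomputed tag = e6; claimed = e6 → match.

valid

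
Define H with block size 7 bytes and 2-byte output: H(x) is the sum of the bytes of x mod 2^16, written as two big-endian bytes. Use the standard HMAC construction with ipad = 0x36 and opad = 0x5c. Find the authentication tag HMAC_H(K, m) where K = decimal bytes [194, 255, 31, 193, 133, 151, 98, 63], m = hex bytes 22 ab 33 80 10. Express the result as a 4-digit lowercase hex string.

0261

Key decimal bytes [194, 255, 31, 193, 133, 151, 98, 63] = c2 ff 1f c1 85 97 62 3f is 8 bytes > B = 7, so hash it first: H(key) = 04 5e, then zero-pad to 7 bytes: K' = 04 5e 00 00 00 00 00.
K' ⊕ ipad = 32 68 36 36 36 36 36.  K' ⊕ opad = 58 02 5c 5c 5c 5c 5c.
Inner input = (K'⊕ipad) ∥ m = 32 68 36 36 36 36 36 ∥ 22 ab 33 80 10.
Inner hash: sum = 50+104+54+54+54+54+54+34+171+51+128+16 = 824 → 03 38.
Outer input = (K'⊕opad) ∥ inner = 58 02 5c 5c 5c 5c 5c ∥ 03 38.
Outer hash (tag): sum = 88+2+92+92+92+92+92+3+56 = 609 → 02 61.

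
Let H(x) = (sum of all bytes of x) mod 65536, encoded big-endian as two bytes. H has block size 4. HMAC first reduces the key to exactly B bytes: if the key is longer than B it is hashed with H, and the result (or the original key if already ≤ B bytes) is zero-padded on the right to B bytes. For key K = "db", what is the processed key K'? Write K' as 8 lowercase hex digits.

Key "db" = 64 62 is 2 bytes ≤ B = 4; zero-pad to 4 bytes: K' = 64 62 00 00.

64620000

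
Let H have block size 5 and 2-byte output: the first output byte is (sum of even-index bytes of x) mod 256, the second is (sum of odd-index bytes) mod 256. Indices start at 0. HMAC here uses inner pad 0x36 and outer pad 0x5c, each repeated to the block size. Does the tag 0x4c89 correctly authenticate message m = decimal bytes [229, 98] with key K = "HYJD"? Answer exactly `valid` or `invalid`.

invalid

Key "HYJD" = 48 59 4a 44 is 4 bytes ≤ B = 5; zero-pad to 5 bytes: K' = 48 59 4a 44 00.
K' ⊕ ipad = 7e 6f 7c 72 36; K' ⊕ opad = 14 05 16 18 5c.
Inner hash: even-index sum = 402 mod 256 = 146; odd-index sum = 454 mod 256 = 198 → 92 c6.
Outer hash (recomputed tag): even-index sum = 332 mod 256 = 76; odd-index sum = 175 mod 256 = 175 → 4c af.
Recomputed tag = 4caf; claimed = 4c89 → mismatch.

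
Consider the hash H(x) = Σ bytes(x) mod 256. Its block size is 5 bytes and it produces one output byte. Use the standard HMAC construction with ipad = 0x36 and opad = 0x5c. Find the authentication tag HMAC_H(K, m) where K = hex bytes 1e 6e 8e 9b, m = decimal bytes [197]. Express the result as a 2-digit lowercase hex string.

49

Key hex bytes 1e 6e 8e 9b is 4 bytes ≤ B = 5; zero-pad to 5 bytes: K' = 1e 6e 8e 9b 00.
K' ⊕ ipad = 28 58 b8 ad 36.  K' ⊕ opad = 42 32 d2 c7 5c.
Inner input = (K'⊕ipad) ∥ m = 28 58 b8 ad 36 ∥ c5.
Inner hash: sum = 40+88+184+173+54+197 = 736; mod 256 = 224 → e0.
Outer input = (K'⊕opad) ∥ inner = 42 32 d2 c7 5c ∥ e0.
Outer hash (tag): sum = 66+50+210+199+92+224 = 841; mod 256 = 73 → 49.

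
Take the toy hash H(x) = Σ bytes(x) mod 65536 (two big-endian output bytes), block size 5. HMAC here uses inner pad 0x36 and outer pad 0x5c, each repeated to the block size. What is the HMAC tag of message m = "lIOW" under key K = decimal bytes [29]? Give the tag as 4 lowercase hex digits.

Key decimal bytes [29] = 1d is 1 byte ≤ B = 5; zero-pad to 5 bytes: K' = 1d 00 00 00 00.
K' ⊕ ipad = 2b 36 36 36 36.  K' ⊕ opad = 41 5c 5c 5c 5c.
Inner input = (K'⊕ipad) ∥ m = 2b 36 36 36 36 ∥ 6c 49 4f 57.
Inner hash: sum = 43+54+54+54+54+108+73+79+87 = 606 → 02 5e.
Outer input = (K'⊕opad) ∥ inner = 41 5c 5c 5c 5c ∥ 02 5e.
Outer hash (tag): sum = 65+92+92+92+92+2+94 = 529 → 02 11.

0211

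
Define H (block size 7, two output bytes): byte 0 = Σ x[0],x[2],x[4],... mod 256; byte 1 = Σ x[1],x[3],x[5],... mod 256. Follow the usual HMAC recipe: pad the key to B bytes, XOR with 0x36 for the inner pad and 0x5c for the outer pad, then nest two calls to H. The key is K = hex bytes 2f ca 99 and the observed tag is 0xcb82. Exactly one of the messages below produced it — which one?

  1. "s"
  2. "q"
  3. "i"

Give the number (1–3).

Key hex bytes 2f ca 99 is 3 bytes ≤ B = 7; zero-pad to 7 bytes: K' = 2f ca 99 00 00 00 00.
K' ⊕ ipad = 19 fc af 36 36 36 36; K' ⊕ opad = 73 96 c5 5c 5c 5c 5c.
m1: inner = H(19 fc af 36 36 36 36 73) = 34 db; tag = H(73 96 c5 5c 5c 5c 5c 34 db) = cb82 ← matches
m2: inner = H(19 fc af 36 36 36 36 71) = 34 d9; tag = H(73 96 c5 5c 5c 5c 5c 34 d9) = c982
m3: inner = H(19 fc af 36 36 36 36 69) = 34 d1; tag = H(73 96 c5 5c 5c 5c 5c 34 d1) = c182

1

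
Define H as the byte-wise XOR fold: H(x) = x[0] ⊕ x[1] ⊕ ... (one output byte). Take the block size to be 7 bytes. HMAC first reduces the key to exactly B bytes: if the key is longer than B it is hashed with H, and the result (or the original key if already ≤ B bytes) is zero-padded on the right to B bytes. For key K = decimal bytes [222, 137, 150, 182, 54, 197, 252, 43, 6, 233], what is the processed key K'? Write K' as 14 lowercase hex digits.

bc000000000000

|K| = 10 > B = 7, so first hash the key.
H(K): XOR de⊕89⊕96⊕b6⊕36⊕c5⊕fc⊕2b⊕06⊕e9 = bc.
Zero-pad H(K) = bc to 7 bytes: K' = bc 00 00 00 00 00 00.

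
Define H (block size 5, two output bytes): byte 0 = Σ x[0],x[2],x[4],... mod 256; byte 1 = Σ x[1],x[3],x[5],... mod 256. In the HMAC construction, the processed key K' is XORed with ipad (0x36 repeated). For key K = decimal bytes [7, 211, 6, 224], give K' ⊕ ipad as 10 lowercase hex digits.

Key decimal bytes [7, 211, 6, 224] = 07 d3 06 e0 is 4 bytes ≤ B = 5; zero-pad to 5 bytes: K' = 07 d3 06 e0 00.
XOR each byte with 0x36: 07⊕36=31, d3⊕36=e5, 06⊕36=30, e0⊕36=d6, 00⊕36=36.

31e530d636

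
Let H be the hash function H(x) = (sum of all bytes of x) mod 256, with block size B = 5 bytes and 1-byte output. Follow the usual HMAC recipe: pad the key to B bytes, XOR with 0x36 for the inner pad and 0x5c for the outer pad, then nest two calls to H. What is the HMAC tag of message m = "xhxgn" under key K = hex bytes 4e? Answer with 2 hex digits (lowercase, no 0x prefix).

ff

Key hex bytes 4e is 1 byte ≤ B = 5; zero-pad to 5 bytes: K' = 4e 00 00 00 00.
K' ⊕ ipad = 78 36 36 36 36.  K' ⊕ opad = 12 5c 5c 5c 5c.
Inner input = (K'⊕ipad) ∥ m = 78 36 36 36 36 ∥ 78 68 78 67 6e.
Inner hash: sum = 120+54+54+54+54+120+104+120+103+110 = 893; mod 256 = 125 → 7d.
Outer input = (K'⊕opad) ∥ inner = 12 5c 5c 5c 5c ∥ 7d.
Outer hash (tag): sum = 18+92+92+92+92+125 = 511; mod 256 = 255 → ff.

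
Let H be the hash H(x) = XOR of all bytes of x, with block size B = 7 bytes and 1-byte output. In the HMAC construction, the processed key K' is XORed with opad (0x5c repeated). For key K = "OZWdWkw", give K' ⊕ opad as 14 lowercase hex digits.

13060b380b372b

Key "OZWdWkw" = 4f 5a 57 64 57 6b 77 is exactly B = 7 bytes: K' = 4f 5a 57 64 57 6b 77.
XOR each byte with 0x5c: 4f⊕5c=13, 5a⊕5c=06, 57⊕5c=0b, 64⊕5c=38, 57⊕5c=0b, 6b⊕5c=37, 77⊕5c=2b.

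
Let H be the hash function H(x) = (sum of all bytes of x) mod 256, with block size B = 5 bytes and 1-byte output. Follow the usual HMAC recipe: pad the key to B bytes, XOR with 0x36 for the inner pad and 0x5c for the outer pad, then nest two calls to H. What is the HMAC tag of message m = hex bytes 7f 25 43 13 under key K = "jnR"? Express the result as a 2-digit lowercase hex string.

ac

Key "jnR" = 6a 6e 52 is 3 bytes ≤ B = 5; zero-pad to 5 bytes: K' = 6a 6e 52 00 00.
K' ⊕ ipad = 5c 58 64 36 36.  K' ⊕ opad = 36 32 0e 5c 5c.
Inner input = (K'⊕ipad) ∥ m = 5c 58 64 36 36 ∥ 7f 25 43 13.
Inner hash: sum = 92+88+100+54+54+127+37+67+19 = 638; mod 256 = 126 → 7e.
Outer input = (K'⊕opad) ∥ inner = 36 32 0e 5c 5c ∥ 7e.
Outer hash (tag): sum = 54+50+14+92+92+126 = 428; mod 256 = 172 → ac.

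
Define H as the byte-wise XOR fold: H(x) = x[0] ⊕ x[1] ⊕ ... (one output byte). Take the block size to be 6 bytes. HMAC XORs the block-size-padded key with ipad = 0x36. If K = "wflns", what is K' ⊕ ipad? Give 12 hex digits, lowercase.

Key "wflns" = 77 66 6c 6e 73 is 5 bytes ≤ B = 6; zero-pad to 6 bytes: K' = 77 66 6c 6e 73 00.
XOR each byte with 0x36: 77⊕36=41, 66⊕36=50, 6c⊕36=5a, 6e⊕36=58, 73⊕36=45, 00⊕36=36.

41505a584536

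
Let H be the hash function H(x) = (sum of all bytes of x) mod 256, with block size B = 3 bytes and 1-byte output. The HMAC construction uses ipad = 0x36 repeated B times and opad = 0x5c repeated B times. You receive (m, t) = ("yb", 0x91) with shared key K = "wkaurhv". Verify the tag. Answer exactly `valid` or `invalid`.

valid

Key "wkaurhv" = 77 6b 61 75 72 68 76 is 7 bytes > B = 3, so hash it first: H(key) = 08, then zero-pad to 3 bytes: K' = 08 00 00.
K' ⊕ ipad = 3e 36 36; K' ⊕ opad = 54 5c 5c.
Inner hash: sum = 62+54+54+121+98 = 389; mod 256 = 133 → 85.
Outer hash (recomputed tag): sum = 84+92+92+133 = 401; mod 256 = 145 → 91.
Recomputed tag = 91; claimed = 91 → match.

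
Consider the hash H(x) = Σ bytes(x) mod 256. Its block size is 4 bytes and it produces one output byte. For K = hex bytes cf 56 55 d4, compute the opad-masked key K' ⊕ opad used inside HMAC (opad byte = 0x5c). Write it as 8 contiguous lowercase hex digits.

Key hex bytes cf 56 55 d4 is exactly B = 4 bytes: K' = cf 56 55 d4.
XOR each byte with 0x5c: cf⊕5c=93, 56⊕5c=0a, 55⊕5c=09, d4⊕5c=88.

930a0988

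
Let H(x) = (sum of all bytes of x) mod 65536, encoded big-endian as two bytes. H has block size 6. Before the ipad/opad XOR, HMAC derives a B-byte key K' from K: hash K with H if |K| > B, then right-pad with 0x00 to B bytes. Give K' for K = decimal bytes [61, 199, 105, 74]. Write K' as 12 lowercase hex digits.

Key decimal bytes [61, 199, 105, 74] = 3d c7 69 4a is 4 bytes ≤ B = 6; zero-pad to 6 bytes: K' = 3d c7 69 4a 00 00.

3dc7694a0000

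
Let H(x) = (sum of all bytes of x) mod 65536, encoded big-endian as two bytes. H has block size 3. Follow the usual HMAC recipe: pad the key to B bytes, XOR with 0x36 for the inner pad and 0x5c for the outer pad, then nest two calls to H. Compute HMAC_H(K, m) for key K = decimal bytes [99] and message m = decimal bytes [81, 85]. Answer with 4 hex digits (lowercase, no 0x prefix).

015f

Key decimal bytes [99] = 63 is 1 byte ≤ B = 3; zero-pad to 3 bytes: K' = 63 00 00.
K' ⊕ ipad = 55 36 36.  K' ⊕ opad = 3f 5c 5c.
Inner input = (K'⊕ipad) ∥ m = 55 36 36 ∥ 51 55.
Inner hash: sum = 85+54+54+81+85 = 359 → 01 67.
Outer input = (K'⊕opad) ∥ inner = 3f 5c 5c ∥ 01 67.
Outer hash (tag): sum = 63+92+92+1+103 = 351 → 01 5f.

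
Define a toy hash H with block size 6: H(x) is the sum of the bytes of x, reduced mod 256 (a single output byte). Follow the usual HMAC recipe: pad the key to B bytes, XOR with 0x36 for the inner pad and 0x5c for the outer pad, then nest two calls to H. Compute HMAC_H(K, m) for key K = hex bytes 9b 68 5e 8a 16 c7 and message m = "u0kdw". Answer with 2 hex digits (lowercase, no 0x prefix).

e3

Key hex bytes 9b 68 5e 8a 16 c7 is exactly B = 6 bytes: K' = 9b 68 5e 8a 16 c7.
K' ⊕ ipad = ad 5e 68 bc 20 f1.  K' ⊕ opad = c7 34 02 d6 4a 9b.
Inner input = (K'⊕ipad) ∥ m = ad 5e 68 bc 20 f1 ∥ 75 30 6b 64 77.
Inner hash: sum = 173+94+104+188+32+241+117+48+107+100+119 = 1323; mod 256 = 43 → 2b.
Outer input = (K'⊕opad) ∥ inner = c7 34 02 d6 4a 9b ∥ 2b.
Outer hash (tag): sum = 199+52+2+214+74+155+43 = 739; mod 256 = 227 → e3.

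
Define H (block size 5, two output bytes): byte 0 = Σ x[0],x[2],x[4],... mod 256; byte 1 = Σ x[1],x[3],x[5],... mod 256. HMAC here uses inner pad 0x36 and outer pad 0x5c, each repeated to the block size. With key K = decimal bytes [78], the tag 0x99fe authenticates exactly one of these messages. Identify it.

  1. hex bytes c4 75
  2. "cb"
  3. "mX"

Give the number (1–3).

2

Key decimal bytes [78] = 4e is 1 byte ≤ B = 5; zero-pad to 5 bytes: K' = 4e 00 00 00 00.
K' ⊕ ipad = 78 36 36 36 36; K' ⊕ opad = 12 5c 5c 5c 5c.
m1: inner = H(78 36 36 36 36 c4 75) = 59 30; tag = H(12 5c 5c 5c 5c 59 30) = fa11
m2: inner = H(78 36 36 36 36 63 62) = 46 cf; tag = H(12 5c 5c 5c 5c 46 cf) = 99fe ← matches
m3: inner = H(78 36 36 36 36 6d 58) = 3c d9; tag = H(12 5c 5c 5c 5c 3c d9) = a3f4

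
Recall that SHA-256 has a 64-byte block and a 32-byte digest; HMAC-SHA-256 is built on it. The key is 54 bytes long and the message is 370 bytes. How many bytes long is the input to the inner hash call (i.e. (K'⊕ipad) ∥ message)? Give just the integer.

Key is 54 ≤ 64 bytes, zero-padded: |K'| = 64.
Inner input = (K'⊕ipad) ∥ m → 64 + 370 = 434 bytes.

434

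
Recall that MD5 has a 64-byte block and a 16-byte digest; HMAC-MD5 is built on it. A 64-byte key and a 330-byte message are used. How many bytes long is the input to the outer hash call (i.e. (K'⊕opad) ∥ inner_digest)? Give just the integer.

Key is 64 ≤ 64 bytes, zero-padded: |K'| = 64.
Outer input = (K'⊕opad) ∥ H(inner) → 64 + 16 = 80 bytes.

80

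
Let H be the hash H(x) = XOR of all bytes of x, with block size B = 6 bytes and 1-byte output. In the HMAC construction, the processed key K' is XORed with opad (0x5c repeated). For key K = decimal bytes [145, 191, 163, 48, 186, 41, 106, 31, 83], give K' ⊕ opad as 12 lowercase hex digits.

Key decimal bytes [145, 191, 163, 48, 186, 41, 106, 31, 83] = 91 bf a3 30 ba 29 6a 1f 53 is 9 bytes > B = 6, so hash it first: H(key) = 08, then zero-pad to 6 bytes: K' = 08 00 00 00 00 00.
XOR each byte with 0x5c: 08⊕5c=54, 00⊕5c=5c, 00⊕5c=5c, 00⊕5c=5c, 00⊕5c=5c, 00⊕5c=5c.

545c5c5c5c5c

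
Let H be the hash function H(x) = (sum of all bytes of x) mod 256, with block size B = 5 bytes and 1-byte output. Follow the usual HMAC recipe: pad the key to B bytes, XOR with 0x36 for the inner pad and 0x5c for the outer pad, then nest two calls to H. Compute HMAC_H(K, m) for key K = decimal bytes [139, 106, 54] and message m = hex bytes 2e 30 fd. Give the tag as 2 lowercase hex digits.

Key decimal bytes [139, 106, 54] = 8b 6a 36 is 3 bytes ≤ B = 5; zero-pad to 5 bytes: K' = 8b 6a 36 00 00.
K' ⊕ ipad = bd 5c 00 36 36.  K' ⊕ opad = d7 36 6a 5c 5c.
Inner input = (K'⊕ipad) ∥ m = bd 5c 00 36 36 ∥ 2e 30 fd.
Inner hash: sum = 189+92+0+54+54+46+48+253 = 736; mod 256 = 224 → e0.
Outer input = (K'⊕opad) ∥ inner = d7 36 6a 5c 5c ∥ e0.
Outer hash (tag): sum = 215+54+106+92+92+224 = 783; mod 256 = 15 → 0f.

0f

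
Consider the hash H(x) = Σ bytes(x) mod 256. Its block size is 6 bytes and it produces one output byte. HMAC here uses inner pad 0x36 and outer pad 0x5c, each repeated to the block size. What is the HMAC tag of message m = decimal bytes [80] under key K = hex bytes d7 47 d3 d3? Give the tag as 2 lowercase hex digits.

Key hex bytes d7 47 d3 d3 is 4 bytes ≤ B = 6; zero-pad to 6 bytes: K' = d7 47 d3 d3 00 00.
K' ⊕ ipad = e1 71 e5 e5 36 36.  K' ⊕ opad = 8b 1b 8f 8f 5c 5c.
Inner input = (K'⊕ipad) ∥ m = e1 71 e5 e5 36 36 ∥ 50.
Inner hash: sum = 225+113+229+229+54+54+80 = 984; mod 256 = 216 → d8.
Outer input = (K'⊕opad) ∥ inner = 8b 1b 8f 8f 5c 5c ∥ d8.
Outer hash (tag): sum = 139+27+143+143+92+92+216 = 852; mod 256 = 84 → 54.

54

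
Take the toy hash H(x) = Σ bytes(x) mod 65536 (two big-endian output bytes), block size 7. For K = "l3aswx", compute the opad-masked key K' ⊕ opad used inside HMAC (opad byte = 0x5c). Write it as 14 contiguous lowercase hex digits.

Key "l3aswx" = 6c 33 61 73 77 78 is 6 bytes ≤ B = 7; zero-pad to 7 bytes: K' = 6c 33 61 73 77 78 00.
XOR each byte with 0x5c: 6c⊕5c=30, 33⊕5c=6f, 61⊕5c=3d, 73⊕5c=2f, 77⊕5c=2b, 78⊕5c=24, 00⊕5c=5c.

306f3d2f2b245c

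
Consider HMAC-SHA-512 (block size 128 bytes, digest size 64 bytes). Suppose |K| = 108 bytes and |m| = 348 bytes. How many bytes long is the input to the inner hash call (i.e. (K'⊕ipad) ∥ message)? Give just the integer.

476

Key is 108 ≤ 128 bytes, zero-padded: |K'| = 128.
Inner input = (K'⊕ipad) ∥ m → 128 + 348 = 476 bytes.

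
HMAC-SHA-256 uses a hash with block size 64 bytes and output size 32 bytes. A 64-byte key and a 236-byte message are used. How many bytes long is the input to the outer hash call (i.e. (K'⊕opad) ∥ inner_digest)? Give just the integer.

Key is 64 ≤ 64 bytes, zero-padded: |K'| = 64.
Outer input = (K'⊕opad) ∥ H(inner) → 64 + 32 = 96 bytes.

96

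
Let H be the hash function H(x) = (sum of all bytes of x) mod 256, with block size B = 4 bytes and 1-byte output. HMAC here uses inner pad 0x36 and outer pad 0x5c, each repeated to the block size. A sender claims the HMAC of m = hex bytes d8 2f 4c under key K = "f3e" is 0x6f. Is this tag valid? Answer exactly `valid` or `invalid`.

valid

Key "f3e" = 66 33 65 is 3 bytes ≤ B = 4; zero-pad to 4 bytes: K' = 66 33 65 00.
K' ⊕ ipad = 50 05 53 36; K' ⊕ opad = 3a 6f 39 5c.
Inner hash: sum = 80+5+83+54+216+47+76 = 561; mod 256 = 49 → 31.
Outer hash (recomputed tag): sum = 58+111+57+92+49 = 367; mod 256 = 111 → 6f.
Recomputed tag = 6f; claimed = 6f → match.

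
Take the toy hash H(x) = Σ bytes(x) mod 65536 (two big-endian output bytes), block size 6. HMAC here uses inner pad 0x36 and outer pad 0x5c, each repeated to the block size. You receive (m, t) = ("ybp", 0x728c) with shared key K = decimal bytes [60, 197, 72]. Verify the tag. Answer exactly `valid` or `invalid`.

invalid

Key decimal bytes [60, 197, 72] = 3c c5 48 is 3 bytes ≤ B = 6; zero-pad to 6 bytes: K' = 3c c5 48 00 00 00.
K' ⊕ ipad = 0a f3 7e 36 36 36; K' ⊕ opad = 60 99 14 5c 5c 5c.
Inner hash: sum = 10+243+126+54+54+54+121+98+112 = 872 → 03 68.
Outer hash (recomputed tag): sum = 96+153+20+92+92+92+3+104 = 652 → 02 8c.
Recomputed tag = 028c; claimed = 728c → mismatch.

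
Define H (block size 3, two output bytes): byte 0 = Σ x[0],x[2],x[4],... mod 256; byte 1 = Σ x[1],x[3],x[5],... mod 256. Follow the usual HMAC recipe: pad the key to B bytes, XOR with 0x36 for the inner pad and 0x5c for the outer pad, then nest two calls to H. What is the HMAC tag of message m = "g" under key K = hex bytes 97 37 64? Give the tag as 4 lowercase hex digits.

Key hex bytes 97 37 64 is exactly B = 3 bytes: K' = 97 37 64.
K' ⊕ ipad = a1 01 52.  K' ⊕ opad = cb 6b 38.
Inner input = (K'⊕ipad) ∥ m = a1 01 52 ∥ 67.
Inner hash: even-index sum = 243 mod 256 = 243; odd-index sum = 104 mod 256 = 104 → f3 68.
Outer input = (K'⊕opad) ∥ inner = cb 6b 38 ∥ f3 68.
Outer hash (tag): even-index sum = 363 mod 256 = 107; odd-index sum = 350 mod 256 = 94 → 6b 5e.

6b5e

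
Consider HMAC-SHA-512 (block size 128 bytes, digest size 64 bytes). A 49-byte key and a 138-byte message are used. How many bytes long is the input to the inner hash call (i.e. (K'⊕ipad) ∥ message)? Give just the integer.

266

Key is 49 ≤ 128 bytes, zero-padded: |K'| = 128.
Inner input = (K'⊕ipad) ∥ m → 128 + 138 = 266 bytes.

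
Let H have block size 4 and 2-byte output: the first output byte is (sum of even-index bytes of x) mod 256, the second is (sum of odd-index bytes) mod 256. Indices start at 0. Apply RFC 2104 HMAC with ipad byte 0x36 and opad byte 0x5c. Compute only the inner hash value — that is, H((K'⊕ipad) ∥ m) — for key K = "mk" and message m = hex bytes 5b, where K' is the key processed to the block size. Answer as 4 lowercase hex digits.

ec93

Key "mk" = 6d 6b is 2 bytes ≤ B = 4; zero-pad to 4 bytes: K' = 6d 6b 00 00.
K' ⊕ ipad = 5b 5d 36 36.
Inner input = 5b 5d 36 36 ∥ 5b.
Inner hash: even-index sum = 236 mod 256 = 236; odd-index sum = 147 mod 256 = 147 → ec 93.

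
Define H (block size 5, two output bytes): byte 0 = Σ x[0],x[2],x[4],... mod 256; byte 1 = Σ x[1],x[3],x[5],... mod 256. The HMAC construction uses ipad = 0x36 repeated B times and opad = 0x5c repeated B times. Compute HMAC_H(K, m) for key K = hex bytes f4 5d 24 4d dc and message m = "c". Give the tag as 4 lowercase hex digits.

e9d0

Key hex bytes f4 5d 24 4d dc is exactly B = 5 bytes: K' = f4 5d 24 4d dc.
K' ⊕ ipad = c2 6b 12 7b ea.  K' ⊕ opad = a8 01 78 11 80.
Inner input = (K'⊕ipad) ∥ m = c2 6b 12 7b ea ∥ 63.
Inner hash: even-index sum = 446 mod 256 = 190; odd-index sum = 329 mod 256 = 73 → be 49.
Outer input = (K'⊕opad) ∥ inner = a8 01 78 11 80 ∥ be 49.
Outer hash (tag): even-index sum = 489 mod 256 = 233; odd-index sum = 208 mod 256 = 208 → e9 d0.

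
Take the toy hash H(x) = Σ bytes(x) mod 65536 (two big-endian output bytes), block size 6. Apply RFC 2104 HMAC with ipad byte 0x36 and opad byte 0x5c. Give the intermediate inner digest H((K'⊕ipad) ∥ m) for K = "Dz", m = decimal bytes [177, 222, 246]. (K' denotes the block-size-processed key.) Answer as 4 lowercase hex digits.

Key "Dz" = 44 7a is 2 bytes ≤ B = 6; zero-pad to 6 bytes: K' = 44 7a 00 00 00 00.
K' ⊕ ipad = 72 4c 36 36 36 36.
Inner input = 72 4c 36 36 36 36 ∥ b1 de f6.
Inner hash: sum = 114+76+54+54+54+54+177+222+246 = 1051 → 04 1b.

041b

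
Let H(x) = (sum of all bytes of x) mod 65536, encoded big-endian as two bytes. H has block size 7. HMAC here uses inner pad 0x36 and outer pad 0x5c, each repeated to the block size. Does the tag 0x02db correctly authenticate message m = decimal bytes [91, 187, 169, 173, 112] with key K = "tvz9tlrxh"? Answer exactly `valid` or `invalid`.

Key "tvz9tlrxh" = 74 76 7a 39 74 6c 72 78 68 is 9 bytes > B = 7, so hash it first: H(key) = 03 cf, then zero-pad to 7 bytes: K' = 03 cf 00 00 00 00 00.
K' ⊕ ipad = 35 f9 36 36 36 36 36; K' ⊕ opad = 5f 93 5c 5c 5c 5c 5c.
Inner hash: sum = 53+249+54+54+54+54+54+91+187+169+173+112 = 1304 → 05 18.
Outer hash (recomputed tag): sum = 95+147+92+92+92+92+92+5+24 = 731 → 02 db.
Recomputed tag = 02db; claimed = 02db → match.

valid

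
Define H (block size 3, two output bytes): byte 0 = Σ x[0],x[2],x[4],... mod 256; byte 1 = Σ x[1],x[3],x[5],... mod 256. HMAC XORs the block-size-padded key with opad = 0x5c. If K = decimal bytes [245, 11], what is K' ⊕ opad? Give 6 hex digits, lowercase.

a9575c

Key decimal bytes [245, 11] = f5 0b is 2 bytes ≤ B = 3; zero-pad to 3 bytes: K' = f5 0b 00.
XOR each byte with 0x5c: f5⊕5c=a9, 0b⊕5c=57, 00⊕5c=5c.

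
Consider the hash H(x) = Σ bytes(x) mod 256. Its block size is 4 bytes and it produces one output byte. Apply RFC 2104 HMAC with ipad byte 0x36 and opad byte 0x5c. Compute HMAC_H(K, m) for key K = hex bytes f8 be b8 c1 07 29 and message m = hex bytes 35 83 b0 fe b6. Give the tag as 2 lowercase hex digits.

Key hex bytes f8 be b8 c1 07 29 is 6 bytes > B = 4, so hash it first: H(key) = 5f, then zero-pad to 4 bytes: K' = 5f 00 00 00.
K' ⊕ ipad = 69 36 36 36.  K' ⊕ opad = 03 5c 5c 5c.
Inner input = (K'⊕ipad) ∥ m = 69 36 36 36 ∥ 35 83 b0 fe b6.
Inner hash: sum = 105+54+54+54+53+131+176+254+182 = 1063; mod 256 = 39 → 27.
Outer input = (K'⊕opad) ∥ inner = 03 5c 5c 5c ∥ 27.
Outer hash (tag): sum = 3+92+92+92+39 = 318; mod 256 = 62 → 3e.

3e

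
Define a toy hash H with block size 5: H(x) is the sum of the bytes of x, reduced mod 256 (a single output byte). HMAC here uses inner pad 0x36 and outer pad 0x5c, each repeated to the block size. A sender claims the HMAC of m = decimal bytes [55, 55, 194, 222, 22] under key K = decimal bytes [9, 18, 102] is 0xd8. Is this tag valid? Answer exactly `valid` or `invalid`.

valid

Key decimal bytes [9, 18, 102] = 09 12 66 is 3 bytes ≤ B = 5; zero-pad to 5 bytes: K' = 09 12 66 00 00.
K' ⊕ ipad = 3f 24 50 36 36; K' ⊕ opad = 55 4e 3a 5c 5c.
Inner hash: sum = 63+36+80+54+54+55+55+194+222+22 = 835; mod 256 = 67 → 43.
Outer hash (recomputed tag): sum = 85+78+58+92+92+67 = 472; mod 256 = 216 → d8.
Recomputed tag = d8; claimed = d8 → match.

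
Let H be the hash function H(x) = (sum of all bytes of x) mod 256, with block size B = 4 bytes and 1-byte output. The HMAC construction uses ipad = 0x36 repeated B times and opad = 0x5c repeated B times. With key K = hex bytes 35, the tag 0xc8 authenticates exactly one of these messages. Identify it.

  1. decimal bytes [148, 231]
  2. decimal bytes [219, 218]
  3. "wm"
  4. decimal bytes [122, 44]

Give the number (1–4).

4

Key hex bytes 35 is 1 byte ≤ B = 4; zero-pad to 4 bytes: K' = 35 00 00 00.
K' ⊕ ipad = 03 36 36 36; K' ⊕ opad = 69 5c 5c 5c.
m1: inner = H(03 36 36 36 94 e7) = 20; tag = H(69 5c 5c 5c 20) = 9d
m2: inner = H(03 36 36 36 db da) = 5a; tag = H(69 5c 5c 5c 5a) = d7
m3: inner = H(03 36 36 36 77 6d) = 89; tag = H(69 5c 5c 5c 89) = 06
m4: inner = H(03 36 36 36 7a 2c) = 4b; tag = H(69 5c 5c 5c 4b) = c8 ← matches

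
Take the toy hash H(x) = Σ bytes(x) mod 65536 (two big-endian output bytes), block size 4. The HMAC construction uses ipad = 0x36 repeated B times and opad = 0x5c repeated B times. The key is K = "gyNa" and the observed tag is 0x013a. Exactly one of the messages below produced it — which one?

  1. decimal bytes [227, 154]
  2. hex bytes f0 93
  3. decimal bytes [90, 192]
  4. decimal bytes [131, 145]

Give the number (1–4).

Key "gyNa" = 67 79 4e 61 is exactly B = 4 bytes: K' = 67 79 4e 61.
K' ⊕ ipad = 51 4f 78 57; K' ⊕ opad = 3b 25 12 3d.
m1: inner = H(51 4f 78 57 e3 9a) = 02 ec; tag = H(3b 25 12 3d 02 ec) = 019d
m2: inner = H(51 4f 78 57 f0 93) = 02 f2; tag = H(3b 25 12 3d 02 f2) = 01a3
m3: inner = H(51 4f 78 57 5a c0) = 02 89; tag = H(3b 25 12 3d 02 89) = 013a ← matches
m4: inner = H(51 4f 78 57 83 91) = 02 83; tag = H(3b 25 12 3d 02 83) = 0134

3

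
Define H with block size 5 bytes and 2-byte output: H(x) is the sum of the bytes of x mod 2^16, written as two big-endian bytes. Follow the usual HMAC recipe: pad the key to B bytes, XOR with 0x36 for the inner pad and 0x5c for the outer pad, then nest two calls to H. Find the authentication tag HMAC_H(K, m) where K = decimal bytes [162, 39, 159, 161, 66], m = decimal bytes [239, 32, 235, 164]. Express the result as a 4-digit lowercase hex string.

Key decimal bytes [162, 39, 159, 161, 66] = a2 27 9f a1 42 is exactly B = 5 bytes: K' = a2 27 9f a1 42.
K' ⊕ ipad = 94 11 a9 97 74.  K' ⊕ opad = fe 7b c3 fd 1e.
Inner input = (K'⊕ipad) ∥ m = 94 11 a9 97 74 ∥ ef 20 eb a4.
Inner hash: sum = 148+17+169+151+116+239+32+235+164 = 1271 → 04 f7.
Outer input = (K'⊕opad) ∥ inner = fe 7b c3 fd 1e ∥ 04 f7.
Outer hash (tag): sum = 254+123+195+253+30+4+247 = 1106 → 04 52.

0452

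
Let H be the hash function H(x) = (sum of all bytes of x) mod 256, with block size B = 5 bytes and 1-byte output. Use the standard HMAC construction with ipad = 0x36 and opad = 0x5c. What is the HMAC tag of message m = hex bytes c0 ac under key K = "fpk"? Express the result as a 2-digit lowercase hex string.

Key "fpk" = 66 70 6b is 3 bytes ≤ B = 5; zero-pad to 5 bytes: K' = 66 70 6b 00 00.
K' ⊕ ipad = 50 46 5d 36 36.  K' ⊕ opad = 3a 2c 37 5c 5c.
Inner input = (K'⊕ipad) ∥ m = 50 46 5d 36 36 ∥ c0 ac.
Inner hash: sum = 80+70+93+54+54+192+172 = 715; mod 256 = 203 → cb.
Outer input = (K'⊕opad) ∥ inner = 3a 2c 37 5c 5c ∥ cb.
Outer hash (tag): sum = 58+44+55+92+92+203 = 544; mod 256 = 32 → 20.

20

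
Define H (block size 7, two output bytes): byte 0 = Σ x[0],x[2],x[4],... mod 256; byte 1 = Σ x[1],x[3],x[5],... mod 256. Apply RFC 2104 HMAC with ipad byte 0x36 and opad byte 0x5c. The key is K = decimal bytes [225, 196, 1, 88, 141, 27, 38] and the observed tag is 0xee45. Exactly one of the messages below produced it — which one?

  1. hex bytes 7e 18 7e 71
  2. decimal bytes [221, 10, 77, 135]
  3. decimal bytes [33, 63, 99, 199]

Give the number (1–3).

1

Key decimal bytes [225, 196, 1, 88, 141, 27, 38] = e1 c4 01 58 8d 1b 26 is exactly B = 7 bytes: K' = e1 c4 01 58 8d 1b 26.
K' ⊕ ipad = d7 f2 37 6e bb 2d 10; K' ⊕ opad = bd 98 5d 04 d1 47 7a.
m1: inner = H(d7 f2 37 6e bb 2d 10 7e 18 7e 71) = 62 89; tag = H(bd 98 5d 04 d1 47 7a 62 89) = ee45 ← matches
m2: inner = H(d7 f2 37 6e bb 2d 10 dd 0a 4d 87) = 6a b7; tag = H(bd 98 5d 04 d1 47 7a 6a b7) = 1c4d
m3: inner = H(d7 f2 37 6e bb 2d 10 21 3f 63 c7) = df 11; tag = H(bd 98 5d 04 d1 47 7a df 11) = 76c2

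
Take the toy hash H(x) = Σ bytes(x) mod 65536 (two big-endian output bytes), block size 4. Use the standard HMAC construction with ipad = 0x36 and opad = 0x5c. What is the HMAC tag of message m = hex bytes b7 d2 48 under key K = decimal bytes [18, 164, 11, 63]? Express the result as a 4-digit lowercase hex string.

Key decimal bytes [18, 164, 11, 63] = 12 a4 0b 3f is exactly B = 4 bytes: K' = 12 a4 0b 3f.
K' ⊕ ipad = 24 92 3d 09.  K' ⊕ opad = 4e f8 57 63.
Inner input = (K'⊕ipad) ∥ m = 24 92 3d 09 ∥ b7 d2 48.
Inner hash: sum = 36+146+61+9+183+210+72 = 717 → 02 cd.
Outer input = (K'⊕opad) ∥ inner = 4e f8 57 63 ∥ 02 cd.
Outer hash (tag): sum = 78+248+87+99+2+205 = 719 → 02 cf.

02cf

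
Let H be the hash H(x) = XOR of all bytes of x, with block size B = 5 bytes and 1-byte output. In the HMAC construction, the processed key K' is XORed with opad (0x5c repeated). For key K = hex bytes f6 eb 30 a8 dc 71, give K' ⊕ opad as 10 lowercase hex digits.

Key hex bytes f6 eb 30 a8 dc 71 is 6 bytes > B = 5, so hash it first: H(key) = 28, then zero-pad to 5 bytes: K' = 28 00 00 00 00.
XOR each byte with 0x5c: 28⊕5c=74, 00⊕5c=5c, 00⊕5c=5c, 00⊕5c=5c, 00⊕5c=5c.

745c5c5c5c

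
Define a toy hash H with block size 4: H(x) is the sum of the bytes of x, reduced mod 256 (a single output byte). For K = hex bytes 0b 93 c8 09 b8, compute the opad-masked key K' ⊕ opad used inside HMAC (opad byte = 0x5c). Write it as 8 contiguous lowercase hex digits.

7b5c5c5c

Key hex bytes 0b 93 c8 09 b8 is 5 bytes > B = 4, so hash it first: H(key) = 27, then zero-pad to 4 bytes: K' = 27 00 00 00.
XOR each byte with 0x5c: 27⊕5c=7b, 00⊕5c=5c, 00⊕5c=5c, 00⊕5c=5c.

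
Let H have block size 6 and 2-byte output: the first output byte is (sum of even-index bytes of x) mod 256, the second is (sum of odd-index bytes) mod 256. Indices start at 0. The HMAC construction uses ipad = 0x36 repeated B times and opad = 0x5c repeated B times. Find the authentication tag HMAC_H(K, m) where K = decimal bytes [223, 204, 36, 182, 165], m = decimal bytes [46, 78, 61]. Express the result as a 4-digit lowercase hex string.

edd4

Key decimal bytes [223, 204, 36, 182, 165] = df cc 24 b6 a5 is 5 bytes ≤ B = 6; zero-pad to 6 bytes: K' = df cc 24 b6 a5 00.
K' ⊕ ipad = e9 fa 12 80 93 36.  K' ⊕ opad = 83 90 78 ea f9 5c.
Inner input = (K'⊕ipad) ∥ m = e9 fa 12 80 93 36 ∥ 2e 4e 3d.
Inner hash: even-index sum = 505 mod 256 = 249; odd-index sum = 510 mod 256 = 254 → f9 fe.
Outer input = (K'⊕opad) ∥ inner = 83 90 78 ea f9 5c ∥ f9 fe.
Outer hash (tag): even-index sum = 749 mod 256 = 237; odd-index sum = 724 mod 256 = 212 → ed d4.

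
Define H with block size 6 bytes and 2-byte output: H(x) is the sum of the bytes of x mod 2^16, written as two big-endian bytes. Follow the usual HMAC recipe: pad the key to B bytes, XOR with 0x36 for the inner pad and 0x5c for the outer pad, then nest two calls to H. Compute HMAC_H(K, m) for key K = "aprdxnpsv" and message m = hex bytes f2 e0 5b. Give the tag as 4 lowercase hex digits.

0297

Key "aprdxnpsv" = 61 70 72 64 78 6e 70 73 76 is 9 bytes > B = 6, so hash it first: H(key) = 03 e6, then zero-pad to 6 bytes: K' = 03 e6 00 00 00 00.
K' ⊕ ipad = 35 d0 36 36 36 36.  K' ⊕ opad = 5f ba 5c 5c 5c 5c.
Inner input = (K'⊕ipad) ∥ m = 35 d0 36 36 36 36 ∥ f2 e0 5b.
Inner hash: sum = 53+208+54+54+54+54+242+224+91 = 1034 → 04 0a.
Outer input = (K'⊕opad) ∥ inner = 5f ba 5c 5c 5c 5c ∥ 04 0a.
Outer hash (tag): sum = 95+186+92+92+92+92+4+10 = 663 → 02 97.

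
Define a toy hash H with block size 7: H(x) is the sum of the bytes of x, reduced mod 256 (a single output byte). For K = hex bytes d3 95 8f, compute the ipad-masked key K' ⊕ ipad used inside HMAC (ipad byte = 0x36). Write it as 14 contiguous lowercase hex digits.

e5a3b936363636

Key hex bytes d3 95 8f is 3 bytes ≤ B = 7; zero-pad to 7 bytes: K' = d3 95 8f 00 00 00 00.
XOR each byte with 0x36: d3⊕36=e5, 95⊕36=a3, 8f⊕36=b9, 00⊕36=36, 00⊕36=36, 00⊕36=36, 00⊕36=36.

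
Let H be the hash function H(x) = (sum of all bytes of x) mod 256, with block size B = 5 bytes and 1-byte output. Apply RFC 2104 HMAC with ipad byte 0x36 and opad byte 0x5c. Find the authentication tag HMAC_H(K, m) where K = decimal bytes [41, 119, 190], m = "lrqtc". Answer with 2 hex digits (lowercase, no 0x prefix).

b4

Key decimal bytes [41, 119, 190] = 29 77 be is 3 bytes ≤ B = 5; zero-pad to 5 bytes: K' = 29 77 be 00 00.
K' ⊕ ipad = 1f 41 88 36 36.  K' ⊕ opad = 75 2b e2 5c 5c.
Inner input = (K'⊕ipad) ∥ m = 1f 41 88 36 36 ∥ 6c 72 71 74 63.
Inner hash: sum = 31+65+136+54+54+108+114+113+116+99 = 890; mod 256 = 122 → 7a.
Outer input = (K'⊕opad) ∥ inner = 75 2b e2 5c 5c ∥ 7a.
Outer hash (tag): sum = 117+43+226+92+92+122 = 692; mod 256 = 180 → b4.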